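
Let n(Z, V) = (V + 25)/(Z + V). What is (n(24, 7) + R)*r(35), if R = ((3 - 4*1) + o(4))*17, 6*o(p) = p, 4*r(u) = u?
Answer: -15085/372 ≈ -40.551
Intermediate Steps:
r(u) = u/4
n(Z, V) = (25 + V)/(V + Z)
o(p) = p/6
R = -17/3 (R = ((3 - 4*1) + (1/6)*4)*17 = ((3 - 4) + 2/3)*17 = (-1 + 2/3)*17 = -1/3*17 = -17/3 ≈ -5.6667)
(n(24, 7) + R)*r(35) = ((25 + 7)/(7 + 24) - 17/3)*((1/4)*35) = (32/31 - 17/3)*(35/4) = -431/93*35/4 = -15085/372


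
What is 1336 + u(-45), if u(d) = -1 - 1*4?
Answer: 1331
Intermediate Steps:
u(d) = -5 (u(d) = -1 - 4 = -5)
1336 + u(-45) = 1336 - 5 = 1331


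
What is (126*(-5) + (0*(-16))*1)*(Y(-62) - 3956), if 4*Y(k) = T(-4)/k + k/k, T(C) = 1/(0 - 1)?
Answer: 309022875/124 ≈ 2.4921e+6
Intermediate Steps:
T(C) = -1 (T(C) = 1/(-1) = -1)
Y(k) = 1/4 - 1/(4*k) (Y(k) = (-1/k + k/k)/4 = (-1/k + 1)/4 = (1 - 1/k)/4 = 1/4 - 1/(4*k))
(126*(-5) + (0*(-16))*1)*(Y(-62) - 3956) = (126*(-5) + (0*(-16))*1)*((1/4)*(-1 - 62)/(-62) - 3956) = (-630 + 0*1)*((1/4)*(-1/62)*(-63) - 3956) = (-630 + 0)*(63/248 - 3956) = -630*(-981025/248) = 309022875/124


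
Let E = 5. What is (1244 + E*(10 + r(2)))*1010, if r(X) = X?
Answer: 1317040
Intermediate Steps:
(1244 + E*(10 + r(2)))*1010 = (1244 + 5*(10 + 2))*1010 = (1244 + 5*12)*1010 = (1244 + 60)*1010 = 1304*1010 = 1317040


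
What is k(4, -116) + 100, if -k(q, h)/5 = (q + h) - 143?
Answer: 1375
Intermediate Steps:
k(q, h) = 715 - 5*h - 5*q (k(q, h) = -5*((q + h) - 143) = -5*((h + q) - 143) = -5*(-143 + h + q) = 715 - 5*h - 5*q)
k(4, -116) + 100 = (715 - 5*(-116) - 5*4) + 100 = (715 + 580 - 20) + 100 = 1275 + 100 = 1375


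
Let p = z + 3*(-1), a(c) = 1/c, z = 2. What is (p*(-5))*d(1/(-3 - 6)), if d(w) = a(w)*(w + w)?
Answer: 10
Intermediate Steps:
p = -1 (p = 2 + 3*(-1) = 2 - 3 = -1)
d(w) = 2 (d(w) = (w + w)/w = (2*w)/w = 2)
(p*(-5))*d(1/(-3 - 6)) = -1*(-5)*2 = 5*2 = 10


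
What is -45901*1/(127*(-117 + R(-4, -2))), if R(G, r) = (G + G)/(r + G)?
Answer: 137703/44069 ≈ 3.1247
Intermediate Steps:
R(G, r) = 2*G/(G + r) (R(G, r) = (2*G)/(G + r) = 2*G/(G + r))
-45901*1/(127*(-117 + R(-4, -2))) = -45901*1/(127*(-117 + 2*(-4)/(-4 - 2))) = -45901*1/(127*(-117 + 2*(-4)/(-6))) = -45901*1/(127*(-117 + 2*(-4)*(-⅙))) = -45901*1/(127*(-117 + 4/3)) = -45901/((-347/3*127)) = -45901/(-44069/3) = -45901*(-3/44069) = 137703/44069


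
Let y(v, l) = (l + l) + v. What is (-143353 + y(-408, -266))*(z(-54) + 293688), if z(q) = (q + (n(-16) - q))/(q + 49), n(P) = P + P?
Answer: -211890230296/5 ≈ -4.2378e+10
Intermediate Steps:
n(P) = 2*P
y(v, l) = v + 2*l (y(v, l) = 2*l + v = v + 2*l)
z(q) = -32/(49 + q) (z(q) = (q + (2*(-16) - q))/(q + 49) = (q + (-32 - q))/(49 + q) = -32/(49 + q))
(-143353 + y(-408, -266))*(z(-54) + 293688) = (-143353 + (-408 + 2*(-266)))*(-32/(49 - 54) + 293688) = (-143353 + (-408 - 532))*(-32/(-5) + 293688) = (-143353 - 940)*(-32*(-⅕) + 293688) = -144293*(32/5 + 293688) = -144293*1468472/5 = -211890230296/5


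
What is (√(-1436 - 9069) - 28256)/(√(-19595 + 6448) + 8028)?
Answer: -226839168/64461931 + √138109235/64461931 + 8028*I*√10505/64461931 + 28256*I*√13147/64461931 ≈ -3.5188 + 0.063024*I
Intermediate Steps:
(√(-1436 - 9069) - 28256)/(√(-19595 + 6448) + 8028) = (√(-10505) - 28256)/(√(-13147) + 8028) = (I*√10505 - 28256)/(I*√13147 + 8028) = (-28256 + I*√10505)/(8028 + I*√13147)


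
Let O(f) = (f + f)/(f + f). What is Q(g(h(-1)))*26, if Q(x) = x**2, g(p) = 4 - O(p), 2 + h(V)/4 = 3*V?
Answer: 234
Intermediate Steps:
O(f) = 1 (O(f) = (2*f)/((2*f)) = (2*f)*(1/(2*f)) = 1)
h(V) = -8 + 12*V (h(V) = -8 + 4*(3*V) = -8 + 12*V)
g(p) = 3 (g(p) = 4 - 1*1 = 4 - 1 = 3)
Q(g(h(-1)))*26 = 3**2*26 = 9*26 = 234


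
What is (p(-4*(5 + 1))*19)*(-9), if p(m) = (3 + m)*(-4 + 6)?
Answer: 7182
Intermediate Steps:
p(m) = 6 + 2*m (p(m) = (3 + m)*2 = 6 + 2*m)
(p(-4*(5 + 1))*19)*(-9) = ((6 + 2*(-4*(5 + 1)))*19)*(-9) = ((6 + 2*(-4*6))*19)*(-9) = ((6 + 2*(-24))*19)*(-9) = ((6 - 48)*19)*(-9) = -42*19*(-9) = -798*(-9) = 7182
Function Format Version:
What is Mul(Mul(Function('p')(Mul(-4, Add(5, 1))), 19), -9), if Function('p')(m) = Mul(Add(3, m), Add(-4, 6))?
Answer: 7182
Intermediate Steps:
Function('p')(m) = Add(6, Mul(2, m)) (Function('p')(m) = Mul(Add(3, m), 2) = Add(6, Mul(2, m)))
Mul(Mul(Function('p')(Mul(-4, Add(5, 1))), 19), -9) = Mul(Mul(Add(6, Mul(2, Mul(-4, Add(5, 1)))), 19), -9) = Mul(Mul(Add(6, Mul(2, Mul(-4, 6))), 19), -9) = Mul(Mul(Add(6, Mul(2, -24)), 19), -9) = Mul(Mul(Add(6, -48), 19), -9) = Mul(Mul(-42, 19), -9) = Mul(-798, -9) = 7182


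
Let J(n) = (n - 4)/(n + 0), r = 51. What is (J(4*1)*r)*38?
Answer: 0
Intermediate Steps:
J(n) = (-4 + n)/n
(J(4*1)*r)*38 = (((-4 + 4*1)/((4*1)))*51)*38 = (((-4 + 4)/4)*51)*38 = (((1/4)*0)*51)*38 = (0*51)*38 = 0*38 = 0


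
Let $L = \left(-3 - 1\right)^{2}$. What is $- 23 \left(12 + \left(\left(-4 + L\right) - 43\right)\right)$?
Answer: $437$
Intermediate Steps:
$L = 16$ ($L = \left(-4\right)^{2} = 16$)
$- 23 \left(12 + \left(\left(-4 + L\right) - 43\right)\right) = - 23 \left(12 + \left(\left(-4 + 16\right) - 43\right)\right) = - 23 \left(12 + \left(12 - 43\right)\right) = - 23 \left(12 - 31\right) = \left(-23\right) \left(-19\right) = 437$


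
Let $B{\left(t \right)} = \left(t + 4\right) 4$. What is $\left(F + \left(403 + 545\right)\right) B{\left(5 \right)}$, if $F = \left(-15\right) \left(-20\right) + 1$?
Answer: $44964$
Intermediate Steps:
$B{\left(t \right)} = 16 + 4 t$ ($B{\left(t \right)} = \left(4 + t\right) 4 = 16 + 4 t$)
$F = 301$ ($F = 300 + 1 = 301$)
$\left(F + \left(403 + 545\right)\right) B{\left(5 \right)} = \left(301 + \left(403 + 545\right)\right) \left(16 + 4 \cdot 5\right) = \left(301 + 948\right) \left(16 + 20\right) = 1249 \cdot 36 = 44964$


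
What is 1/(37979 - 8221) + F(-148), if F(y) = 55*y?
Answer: -242230119/29758 ≈ -8140.0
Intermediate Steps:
1/(37979 - 8221) + F(-148) = 1/(37979 - 8221) + 55*(-148) = 1/29758 - 8140 = -242230119/29758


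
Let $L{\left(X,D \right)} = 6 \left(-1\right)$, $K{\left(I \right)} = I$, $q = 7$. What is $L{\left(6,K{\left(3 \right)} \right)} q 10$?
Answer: $-420$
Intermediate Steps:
$L{\left(X,D \right)} = -6$
$L{\left(6,K{\left(3 \right)} \right)} q 10 = \left(-6\right) 7 \cdot 10 = \left(-42\right) 10 = -420$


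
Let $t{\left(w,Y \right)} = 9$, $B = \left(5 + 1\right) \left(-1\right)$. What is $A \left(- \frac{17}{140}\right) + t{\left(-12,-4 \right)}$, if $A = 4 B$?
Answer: $\frac{417}{35} \approx 11.914$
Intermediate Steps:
$B = -6$ ($B = 6 \left(-1\right) = -6$)
$A = -24$ ($A = 4 \left(-6\right) = -24$)
$A \left(- \frac{17}{140}\right) + t{\left(-12,-4 \right)} = - 24 \left(- \frac{17}{140}\right) + 9 = - 24 \left(\left(-17\right) \frac{1}{140}\right) + 9 = \left(-24\right) \left(- \frac{17}{140}\right) + 9 = \frac{102}{35} + 9 = \frac{417}{35}$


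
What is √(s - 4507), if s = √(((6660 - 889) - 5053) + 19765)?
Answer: √(-4507 + √20483) ≈ 66.06*I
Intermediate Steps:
s = √20483 (s = √((5771 - 5053) + 19765) = √(718 + 19765) = √20483 ≈ 143.12)
√(s - 4507) = √(√20483 - 4507) = √(-4507 + √20483)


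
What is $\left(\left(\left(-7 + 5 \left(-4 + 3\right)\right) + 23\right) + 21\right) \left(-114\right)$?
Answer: $-3648$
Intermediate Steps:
$\left(\left(\left(-7 + 5 \left(-4 + 3\right)\right) + 23\right) + 21\right) \left(-114\right) = \left(\left(\left(-7 + 5 \left(-1\right)\right) + 23\right) + 21\right) \left(-114\right) = \left(\left(\left(-7 - 5\right) + 23\right) + 21\right) \left(-114\right) = \left(\left(-12 + 23\right) + 21\right) \left(-114\right) = \left(11 + 21\right) \left(-114\right) = 32 \left(-114\right) = -3648$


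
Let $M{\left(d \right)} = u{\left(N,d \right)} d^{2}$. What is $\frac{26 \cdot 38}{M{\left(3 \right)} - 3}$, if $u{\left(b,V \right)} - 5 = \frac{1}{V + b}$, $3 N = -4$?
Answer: $\frac{4940}{237} \approx 20.844$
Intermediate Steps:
$N = - \frac{4}{3}$ ($N = \frac{1}{3} \left(-4\right) = - \frac{4}{3} \approx -1.3333$)
$u{\left(b,V \right)} = 5 + \frac{1}{V + b}$
$M{\left(d \right)} = \frac{d^{2} \left(- \frac{17}{3} + 5 d\right)}{- \frac{4}{3} + d}$ ($M{\left(d \right)} = \frac{1 + 5 d + 5 \left(- \frac{4}{3}\right)}{d - \frac{4}{3}} d^{2} = \frac{1 + 5 d - \frac{20}{3}}{- \frac{4}{3} + d} d^{2} = \frac{- \frac{17}{3} + 5 d}{- \frac{4}{3} + d} d^{2} = \frac{d^{2} \left(- \frac{17}{3} + 5 d\right)}{- \frac{4}{3} + d}$)
$\frac{26 \cdot 38}{M{\left(3 \right)} - 3} = \frac{26 \cdot 38}{\frac{3^{2} \left(-17 + 15 \cdot 3\right)}{-4 + 3 \cdot 3} - 3} = \frac{988}{\frac{9 \left(-17 + 45\right)}{-4 + 9} - 3} = \frac{988}{9 \cdot \frac{1}{5} \cdot 28 - 3} = \frac{988}{\frac{252}{5} - 3} = \frac{988}{\frac{237}{5}} = 988 \cdot \frac{5}{237} = \frac{4940}{237}$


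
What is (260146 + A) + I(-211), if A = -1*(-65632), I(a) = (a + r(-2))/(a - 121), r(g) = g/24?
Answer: 1297902085/3984 ≈ 3.2578e+5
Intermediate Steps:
r(g) = g/24 (r(g) = g*(1/24) = g/24)
I(a) = (-1/12 + a)/(-121 + a) (I(a) = (a + (1/24)*(-2))/(a - 121) = (a - 1/12)/(-121 + a) = (-1/12 + a)/(-121 + a))
A = 65632
(260146 + A) + I(-211) = (260146 + 65632) + (-1/12 - 211)/(-121 - 211) = 325778 - 2533/12/(-332) = 325778 - 1/332*(-2533/12) = 325778 + 2533/3984 = 1297902085/3984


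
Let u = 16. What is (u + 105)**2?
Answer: 14641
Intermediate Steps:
(u + 105)**2 = (16 + 105)**2 = 121**2 = 14641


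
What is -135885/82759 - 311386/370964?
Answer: -38089218557/15350304838 ≈ -2.4813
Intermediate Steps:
-135885/82759 - 311386/370964 = -135885*1/82759 - 311386*1/370964 = -135885/82759 - 155693/185482 = -38089218557/15350304838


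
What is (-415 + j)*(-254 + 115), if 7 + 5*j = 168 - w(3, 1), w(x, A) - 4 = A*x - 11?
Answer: 53098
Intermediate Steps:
w(x, A) = -7 + A*x (w(x, A) = 4 + (A*x - 11) = 4 + (-11 + A*x) = -7 + A*x)
j = 33 (j = -7/5 + (168 - (-7 + 1*3))/5 = -7/5 + (168 - (-7 + 3))/5 = -7/5 + (168 - 1*(-4))/5 = -7/5 + (168 + 4)/5 = -7/5 + (⅕)*172 = -7/5 + 172/5 = 33)
(-415 + j)*(-254 + 115) = (-415 + 33)*(-254 + 115) = -382*(-139) = 53098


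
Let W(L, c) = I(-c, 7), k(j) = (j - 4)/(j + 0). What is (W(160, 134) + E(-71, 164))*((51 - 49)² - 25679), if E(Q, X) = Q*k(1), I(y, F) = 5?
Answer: -5597150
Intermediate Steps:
k(j) = (-4 + j)/j
W(L, c) = 5
E(Q, X) = -3*Q (E(Q, X) = Q*((-4 + 1)/1) = Q*(1*(-3)) = Q*(-3) = -3*Q)
(W(160, 134) + E(-71, 164))*((51 - 49)² - 25679) = (5 - 3*(-71))*((51 - 49)² - 25679) = (5 + 213)*(2² - 25679) = 218*(4 - 25679) = 218*(-25675) = -5597150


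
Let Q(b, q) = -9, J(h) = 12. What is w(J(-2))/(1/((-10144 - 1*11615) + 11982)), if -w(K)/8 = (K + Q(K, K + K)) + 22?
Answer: 1955400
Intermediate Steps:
w(K) = -104 - 8*K (w(K) = -8*((K - 9) + 22) = -8*((-9 + K) + 22) = -8*(13 + K) = -104 - 8*K)
w(J(-2))/(1/((-10144 - 1*11615) + 11982)) = (-104 - 8*12)/(1/((-10144 - 1*11615) + 11982)) = (-104 - 96)/(1/((-10144 - 11615) + 11982)) = -200/(1/(-21759 + 11982)) = -200/(1/(-9777)) = -200/(-1/9777) = -200*(-9777) = 1955400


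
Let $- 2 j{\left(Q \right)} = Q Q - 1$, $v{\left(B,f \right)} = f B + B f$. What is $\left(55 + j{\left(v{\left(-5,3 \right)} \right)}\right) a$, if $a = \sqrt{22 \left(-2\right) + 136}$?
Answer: $- 789 \sqrt{23} \approx -3783.9$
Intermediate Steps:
$v{\left(B,f \right)} = 2 B f$ ($v{\left(B,f \right)} = B f + B f = 2 B f$)
$j{\left(Q \right)} = \frac{1}{2} - \frac{Q^{2}}{2}$ ($j{\left(Q \right)} = - \frac{Q Q - 1}{2} = - \frac{Q^{2} - 1}{2} = - \frac{-1 + Q^{2}}{2} = \frac{1}{2} - \frac{Q^{2}}{2}$)
$a = 2 \sqrt{23}$ ($a = \sqrt{-44 + 136} = \sqrt{92} = 2 \sqrt{23} \approx 9.5917$)
$\left(55 + j{\left(v{\left(-5,3 \right)} \right)}\right) a = \left(55 + \left(\frac{1}{2} - \frac{\left(2 \left(-5\right) 3\right)^{2}}{2}\right)\right) 2 \sqrt{23} = \left(55 + \left(\frac{1}{2} - \frac{\left(-30\right)^{2}}{2}\right)\right) 2 \sqrt{23} = \left(55 + \left(\frac{1}{2} - 450\right)\right) 2 \sqrt{23} = \left(55 - \frac{899}{2}\right) 2 \sqrt{23} = - \frac{789 \cdot 2 \sqrt{23}}{2} = - 789 \sqrt{23}$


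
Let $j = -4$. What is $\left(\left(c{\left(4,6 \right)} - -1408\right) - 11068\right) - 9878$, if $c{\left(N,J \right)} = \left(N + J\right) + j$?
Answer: $-19532$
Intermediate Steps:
$c{\left(N,J \right)} = -4 + J + N$ ($c{\left(N,J \right)} = \left(N + J\right) - 4 = \left(J + N\right) - 4 = -4 + J + N$)
$\left(\left(c{\left(4,6 \right)} - -1408\right) - 11068\right) - 9878 = \left(\left(\left(-4 + 6 + 4\right) - -1408\right) - 11068\right) - 9878 = \left(\left(6 + 1408\right) - 11068\right) - 9878 = \left(1414 - 11068\right) - 9878 = -9654 - 9878 = -19532$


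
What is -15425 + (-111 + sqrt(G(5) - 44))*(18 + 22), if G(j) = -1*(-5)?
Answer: -19865 + 40*I*sqrt(39) ≈ -19865.0 + 249.8*I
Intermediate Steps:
G(j) = 5
-15425 + (-111 + sqrt(G(5) - 44))*(18 + 22) = -15425 + (-111 + sqrt(5 - 44))*(18 + 22) = -15425 + (-111 + sqrt(-39))*40 = -15425 + (-111 + I*sqrt(39))*40 = -15425 + (-4440 + 40*I*sqrt(39)) = -19865 + 40*I*sqrt(39)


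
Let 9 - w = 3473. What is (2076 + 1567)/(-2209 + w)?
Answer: -3643/5673 ≈ -0.64216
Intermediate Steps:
w = -3464 (w = 9 - 1*3473 = 9 - 3473 = -3464)
(2076 + 1567)/(-2209 + w) = (2076 + 1567)/(-2209 - 3464) = 3643/(-5673) = 3643*(-1/5673) = -3643/5673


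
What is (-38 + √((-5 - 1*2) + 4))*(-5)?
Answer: 190 - 5*I*√3 ≈ 190.0 - 8.6602*I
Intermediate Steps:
(-38 + √((-5 - 1*2) + 4))*(-5) = (-38 + √((-5 - 2) + 4))*(-5) = (-38 + √(-7 + 4))*(-5) = (-38 + √(-3))*(-5) = (-38 + I*√3)*(-5) = 190 - 5*I*√3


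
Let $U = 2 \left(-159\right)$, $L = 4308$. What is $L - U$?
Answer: $4626$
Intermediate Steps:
$U = -318$
$L - U = 4308 - -318 = 4308 + 318 = 4626$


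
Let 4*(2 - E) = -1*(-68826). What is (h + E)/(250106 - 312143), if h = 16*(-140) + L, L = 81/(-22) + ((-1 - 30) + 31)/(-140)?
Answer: 23770/75823 ≈ 0.31349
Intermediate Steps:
L = -81/22 (L = 81*(-1/22) + (-31 + 31)*(-1/140) = -81/22 + 0*(-1/140) = -81/22 + 0 = -81/22 ≈ -3.6818)
h = -49361/22 (h = 16*(-140) - 81/22 = -2240 - 81/22 = -49361/22 ≈ -2243.7)
E = -34409/2 (E = 2 - (-1)*(-68826)/4 = 2 - 1/4*68826 = 2 - 34413/2 = -34409/2 ≈ -17205.)
(h + E)/(250106 - 312143) = (-49361/22 - 34409/2)/(250106 - 312143) = -213930/11/(-62037) = -213930/11*(-1/62037) = 23770/75823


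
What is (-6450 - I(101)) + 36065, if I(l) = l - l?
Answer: 29615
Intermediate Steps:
I(l) = 0
(-6450 - I(101)) + 36065 = (-6450 - 1*0) + 36065 = (-6450 + 0) + 36065 = -6450 + 36065 = 29615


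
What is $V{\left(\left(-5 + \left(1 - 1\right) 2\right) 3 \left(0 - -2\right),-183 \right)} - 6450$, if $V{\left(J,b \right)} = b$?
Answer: $-6633$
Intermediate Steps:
$V{\left(\left(-5 + \left(1 - 1\right) 2\right) 3 \left(0 - -2\right),-183 \right)} - 6450 = -183 - 6450 = -6633$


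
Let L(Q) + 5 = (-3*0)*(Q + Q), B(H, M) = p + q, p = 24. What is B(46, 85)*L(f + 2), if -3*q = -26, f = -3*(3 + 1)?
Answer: -490/3 ≈ -163.33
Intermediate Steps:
f = -12 (f = -3*4 = -12)
q = 26/3 (q = -1/3*(-26) = 26/3 ≈ 8.6667)
B(H, M) = 98/3 (B(H, M) = 24 + 26/3 = 98/3)
L(Q) = -5 (L(Q) = -5 + (-3*0)*(Q + Q) = -5 + 0*(2*Q) = -5 + 0 = -5)
B(46, 85)*L(f + 2) = (98/3)*(-5) = -490/3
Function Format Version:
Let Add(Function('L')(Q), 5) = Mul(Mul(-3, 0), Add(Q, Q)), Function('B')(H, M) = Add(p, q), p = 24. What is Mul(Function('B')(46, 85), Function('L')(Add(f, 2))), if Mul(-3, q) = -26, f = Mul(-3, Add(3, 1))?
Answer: Rational(-490, 3) ≈ -163.33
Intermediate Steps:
f = -12 (f = Mul(-3, 4) = -12)
q = Rational(26, 3) (q = Mul(Rational(-1, 3), -26) = Rational(26, 3) ≈ 8.6667)
Function('B')(H, M) = Rational(98, 3) (Function('B')(H, M) = Add(24, Rational(26, 3)) = Rational(98, 3))
Function('L')(Q) = -5 (Function('L')(Q) = Add(-5, Mul(Mul(-3, 0), Add(Q, Q))) = Add(-5, Mul(0, Mul(2, Q))) = Add(-5, 0) = -5)
Mul(Function('B')(46, 85), Function('L')(Add(f, 2))) = Mul(Rational(98, 3), -5) = Rational(-490, 3)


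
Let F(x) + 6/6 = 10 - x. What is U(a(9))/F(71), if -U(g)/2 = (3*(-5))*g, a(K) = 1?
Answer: -15/31 ≈ -0.48387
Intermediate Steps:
F(x) = 9 - x (F(x) = -1 + (10 - x) = 9 - x)
U(g) = 30*g (U(g) = -2*3*(-5)*g = -(-30)*g = 30*g)
U(a(9))/F(71) = (30*1)/(9 - 1*71) = 30/(9 - 71) = 30/(-62) = 30*(-1/62) = -15/31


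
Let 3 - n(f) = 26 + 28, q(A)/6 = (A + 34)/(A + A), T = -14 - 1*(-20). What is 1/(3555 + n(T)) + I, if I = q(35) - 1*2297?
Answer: -280978717/122640 ≈ -2291.1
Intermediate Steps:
T = 6 (T = -14 + 20 = 6)
q(A) = 3*(34 + A)/A (q(A) = 6*((A + 34)/(A + A)) = 6*((34 + A)/((2*A))) = 6*((34 + A)*(1/(2*A))) = 6*((34 + A)/(2*A)) = 3*(34 + A)/A)
n(f) = -51 (n(f) = 3 - (26 + 28) = 3 - 1*54 = 3 - 54 = -51)
I = -80188/35 (I = (3 + 102/35) - 1*2297 = (3 + 102*(1/35)) - 2297 = (3 + 102/35) - 2297 = 207/35 - 2297 = -80188/35 ≈ -2291.1)
1/(3555 + n(T)) + I = 1/(3555 - 51) - 80188/35 = 1/3504 - 80188/35 = -280978717/122640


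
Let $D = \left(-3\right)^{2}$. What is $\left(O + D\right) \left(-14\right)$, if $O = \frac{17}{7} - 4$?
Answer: $-104$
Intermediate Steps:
$D = 9$
$O = - \frac{11}{7}$ ($O = 17 \cdot \frac{1}{7} - 4 = \frac{17}{7} - 4 = - \frac{11}{7} \approx -1.5714$)
$\left(O + D\right) \left(-14\right) = \left(- \frac{11}{7} + 9\right) \left(-14\right) = \frac{52}{7} \left(-14\right) = -104$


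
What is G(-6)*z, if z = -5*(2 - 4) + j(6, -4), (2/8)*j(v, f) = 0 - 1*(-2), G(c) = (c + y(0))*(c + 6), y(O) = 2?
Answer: 0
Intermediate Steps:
G(c) = (2 + c)*(6 + c) (G(c) = (c + 2)*(c + 6) = (2 + c)*(6 + c))
j(v, f) = 8 (j(v, f) = 4*(0 - 1*(-2)) = 4*(0 + 2) = 4*2 = 8)
z = 18 (z = -5*(2 - 4) + 8 = -5*(-2) + 8 = 10 + 8 = 18)
G(-6)*z = (12 + (-6)**2 + 8*(-6))*18 = (12 + 36 - 48)*18 = 0*18 = 0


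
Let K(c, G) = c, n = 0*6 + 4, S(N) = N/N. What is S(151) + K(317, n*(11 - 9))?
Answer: 318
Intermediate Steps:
S(N) = 1
n = 4 (n = 0 + 4 = 4)
S(151) + K(317, n*(11 - 9)) = 1 + 317 = 318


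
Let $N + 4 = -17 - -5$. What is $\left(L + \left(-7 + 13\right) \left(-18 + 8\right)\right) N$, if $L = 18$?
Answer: $672$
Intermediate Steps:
$N = -16$ ($N = -4 - 12 = -16$)
$\left(L + \left(-7 + 13\right) \left(-18 + 8\right)\right) N = \left(18 + \left(-7 + 13\right) \left(-18 + 8\right)\right) \left(-16\right) = \left(18 + 6 \left(-10\right)\right) \left(-16\right) = \left(18 - 60\right) \left(-16\right) = \left(-42\right) \left(-16\right) = 672$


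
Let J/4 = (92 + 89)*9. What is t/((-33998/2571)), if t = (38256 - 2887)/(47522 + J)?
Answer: -90933699/1837183924 ≈ -0.049496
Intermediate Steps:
J = 6516 (J = 4*((92 + 89)*9) = 4*(181*9) = 4*1629 = 6516)
t = 35369/54038 (t = (38256 - 2887)/(47522 + 6516) = 35369/54038 ≈ 0.65452)
t/((-33998/2571)) = 35369/(54038*((-33998/2571))) = 35369/(54038*((-33998*1/2571))) = 35369/(54038*(-33998/2571)) = (35369/54038)*(-2571/33998) = -90933699/1837183924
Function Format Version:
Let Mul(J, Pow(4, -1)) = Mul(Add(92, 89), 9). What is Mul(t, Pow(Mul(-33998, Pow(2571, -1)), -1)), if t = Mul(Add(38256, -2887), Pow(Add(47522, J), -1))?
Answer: Rational(-90933699, 1837183924) ≈ -0.049496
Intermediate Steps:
J = 6516 (J = Mul(4, Mul(Add(92, 89), 9)) = Mul(4, Mul(181, 9)) = Mul(4, 1629) = 6516)
t = Rational(35369, 54038) (t = Mul(Add(38256, -2887), Pow(Add(47522, 6516), -1)) = Mul(35369, Pow(54038, -1)) = Mul(35369, Rational(1, 54038)) = Rational(35369, 54038) ≈ 0.65452)
Mul(t, Pow(Mul(-33998, Pow(2571, -1)), -1)) = Mul(Rational(35369, 54038), Pow(Mul(-33998, Pow(2571, -1)), -1)) = Mul(Rational(35369, 54038), Pow(Mul(-33998, Rational(1, 2571)), -1)) = Mul(Rational(35369, 54038), Pow(Rational(-33998, 2571), -1)) = Mul(Rational(35369, 54038), Rational(-2571, 33998)) = Rational(-90933699, 1837183924)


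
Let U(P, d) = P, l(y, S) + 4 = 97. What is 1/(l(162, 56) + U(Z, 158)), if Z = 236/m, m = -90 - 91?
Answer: 181/16597 ≈ 0.010906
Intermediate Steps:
m = -181
Z = -236/181 (Z = 236/(-181) = 236*(-1/181) = -236/181 ≈ -1.3039)
l(y, S) = 93 (l(y, S) = -4 + 97 = 93)
1/(l(162, 56) + U(Z, 158)) = 1/(93 - 236/181) = 1/(16597/181) = 181/16597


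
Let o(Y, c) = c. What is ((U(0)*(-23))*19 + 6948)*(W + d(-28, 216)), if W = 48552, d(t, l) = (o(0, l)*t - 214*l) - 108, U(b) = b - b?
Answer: -26596944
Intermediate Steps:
U(b) = 0
d(t, l) = -108 - 214*l + l*t (d(t, l) = (l*t - 214*l) - 108 = (-214*l + l*t) - 108 = -108 - 214*l + l*t)
((U(0)*(-23))*19 + 6948)*(W + d(-28, 216)) = ((0*(-23))*19 + 6948)*(48552 + (-108 - 214*216 + 216*(-28))) = (0*19 + 6948)*(48552 + (-108 - 46224 - 6048)) = (0 + 6948)*(48552 - 52380) = 6948*(-3828) = -26596944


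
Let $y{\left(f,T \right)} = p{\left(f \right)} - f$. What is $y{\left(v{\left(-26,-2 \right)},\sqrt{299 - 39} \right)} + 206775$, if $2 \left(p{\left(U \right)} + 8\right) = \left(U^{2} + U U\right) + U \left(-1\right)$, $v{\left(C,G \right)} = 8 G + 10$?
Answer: $206812$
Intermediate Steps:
$v{\left(C,G \right)} = 10 + 8 G$
$p{\left(U \right)} = -8 + U^{2} - \frac{U}{2}$ ($p{\left(U \right)} = -8 + \frac{\left(U^{2} + U U\right) + U \left(-1\right)}{2} = -8 + \frac{\left(U^{2} + U^{2}\right) - U}{2} = -8 + \frac{2 U^{2} - U}{2} = -8 + \frac{- U + 2 U^{2}}{2} = -8 + \left(U^{2} - \frac{U}{2}\right) = -8 + U^{2} - \frac{U}{2}$)
$y{\left(f,T \right)} = -8 + f^{2} - \frac{3 f}{2}$ ($y{\left(f,T \right)} = \left(-8 + f^{2} - \frac{f}{2}\right) - f = -8 + f^{2} - \frac{3 f}{2}$)
$y{\left(v{\left(-26,-2 \right)},\sqrt{299 - 39} \right)} + 206775 = \left(-8 + \left(10 + 8 \left(-2\right)\right)^{2} - \frac{3 \left(10 + 8 \left(-2\right)\right)}{2}\right) + 206775 = \left(-8 + \left(10 - 16\right)^{2} - \frac{3 \left(10 - 16\right)}{2}\right) + 206775 = \left(-8 + \left(-6\right)^{2} - -9\right) + 206775 = \left(-8 + 36 + 9\right) + 206775 = 37 + 206775 = 206812$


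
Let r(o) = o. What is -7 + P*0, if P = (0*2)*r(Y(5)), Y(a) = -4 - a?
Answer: -7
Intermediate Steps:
P = 0 (P = (0*2)*(-4 - 1*5) = 0*(-4 - 5) = 0*(-9) = 0)
-7 + P*0 = -7 + 0*0 = -7 + 0 = -7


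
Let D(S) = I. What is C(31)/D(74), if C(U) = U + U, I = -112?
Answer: -31/56 ≈ -0.55357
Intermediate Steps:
D(S) = -112
C(U) = 2*U
C(31)/D(74) = (2*31)/(-112) = 62*(-1/112) = -31/56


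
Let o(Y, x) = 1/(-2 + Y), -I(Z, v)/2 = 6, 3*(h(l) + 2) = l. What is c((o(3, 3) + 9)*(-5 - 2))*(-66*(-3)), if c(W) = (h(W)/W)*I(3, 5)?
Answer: -30096/35 ≈ -859.89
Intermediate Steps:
h(l) = -2 + l/3
I(Z, v) = -12 (I(Z, v) = -2*6 = -12)
c(W) = -12*(-2 + W/3)/W (c(W) = ((-2 + W/3)/W)*(-12) = -12*(-2 + W/3)/W)
c((o(3, 3) + 9)*(-5 - 2))*(-66*(-3)) = (-4 + 24/(((1/(-2 + 3) + 9)*(-5 - 2))))*(-66*(-3)) = (-4 + 24/(((1/1 + 9)*(-7))))*198 = (-4 + 24/(((1 + 9)*(-7))))*198 = (-4 + 24/((10*(-7))))*198 = (-4 + 24/(-70))*198 = (-4 + 24*(-1/70))*198 = (-4 - 12/35)*198 = -152/35*198 = -30096/35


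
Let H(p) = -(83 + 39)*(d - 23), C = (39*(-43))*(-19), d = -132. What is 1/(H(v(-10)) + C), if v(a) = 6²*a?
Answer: 1/50773 ≈ 1.9695e-5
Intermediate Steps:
v(a) = 36*a
C = 31863 (C = -1677*(-19) = 31863)
H(p) = 18910 (H(p) = -(83 + 39)*(-132 - 23) = -122*(-155) = -1*(-18910) = 18910)
1/(H(v(-10)) + C) = 1/(18910 + 31863) = 1/50773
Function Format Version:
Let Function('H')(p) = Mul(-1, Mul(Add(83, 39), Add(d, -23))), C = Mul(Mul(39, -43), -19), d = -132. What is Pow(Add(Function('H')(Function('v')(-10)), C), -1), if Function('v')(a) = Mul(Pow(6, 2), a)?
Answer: Rational(1, 50773) ≈ 1.9695e-5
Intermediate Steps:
Function('v')(a) = Mul(36, a)
C = 31863 (C = Mul(-1677, -19) = 31863)
Function('H')(p) = 18910 (Function('H')(p) = Mul(-1, Mul(Add(83, 39), Add(-132, -23))) = Mul(-1, Mul(122, -155)) = Mul(-1, -18910) = 18910)
Pow(Add(Function('H')(Function('v')(-10)), C), -1) = Pow(Add(18910, 31863), -1) = Pow(50773, -1) = Rational(1, 50773)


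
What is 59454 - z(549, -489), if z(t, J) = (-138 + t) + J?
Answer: 59532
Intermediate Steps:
z(t, J) = -138 + J + t
59454 - z(549, -489) = 59454 - (-138 - 489 + 549) = 59454 - 1*(-78) = 59454 + 78 = 59532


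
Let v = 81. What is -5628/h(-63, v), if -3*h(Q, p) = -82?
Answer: -8442/41 ≈ -205.90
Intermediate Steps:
h(Q, p) = 82/3 (h(Q, p) = -⅓*(-82) = 82/3)
-5628/h(-63, v) = -5628/82/3 = -5628*3/82 = -8442/41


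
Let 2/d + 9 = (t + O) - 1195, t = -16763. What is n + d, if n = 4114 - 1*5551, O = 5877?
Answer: -8686666/6045 ≈ -1437.0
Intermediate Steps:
n = -1437 (n = 4114 - 5551 = -1437)
d = -1/6045 (d = 2/(-9 + ((-16763 + 5877) - 1195)) = 2/(-9 + (-10886 - 1195)) = 2/(-9 - 12081) = 2/(-12090) = 2*(-1/12090) = -1/6045 ≈ -0.00016543)
n + d = -1437 - 1/6045 = -8686666/6045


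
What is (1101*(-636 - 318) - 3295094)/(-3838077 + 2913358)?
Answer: 4345448/924719 ≈ 4.6992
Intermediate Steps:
(1101*(-636 - 318) - 3295094)/(-3838077 + 2913358) = (1101*(-954) - 3295094)/(-924719) = (-1050354 - 3295094)*(-1/924719) = -4345448*(-1/924719) = 4345448/924719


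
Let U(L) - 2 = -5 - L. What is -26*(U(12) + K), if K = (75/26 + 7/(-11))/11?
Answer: 46547/121 ≈ 384.69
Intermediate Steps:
U(L) = -3 - L (U(L) = 2 + (-5 - L) = -3 - L)
K = 643/3146 (K = (75*(1/26) + 7*(-1/11))*(1/11) = (75/26 - 7/11)*(1/11) = (643/286)*(1/11) = 643/3146 ≈ 0.20439)
-26*(U(12) + K) = -26*((-3 - 1*12) + 643/3146) = -26*((-3 - 12) + 643/3146) = -26*(-15 + 643/3146) = -26*(-46547/3146) = 46547/121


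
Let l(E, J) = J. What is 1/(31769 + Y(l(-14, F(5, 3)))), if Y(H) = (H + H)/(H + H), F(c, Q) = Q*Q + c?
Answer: 1/31770 ≈ 3.1476e-5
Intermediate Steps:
F(c, Q) = c + Q**2 (F(c, Q) = Q**2 + c = c + Q**2)
Y(H) = 1 (Y(H) = (2*H)/((2*H)) = (2*H)*(1/(2*H)) = 1)
1/(31769 + Y(l(-14, F(5, 3)))) = 1/(31769 + 1) = 1/31770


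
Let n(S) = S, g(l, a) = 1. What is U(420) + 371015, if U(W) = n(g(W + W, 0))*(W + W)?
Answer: 371855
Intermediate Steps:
U(W) = 2*W (U(W) = 1*(W + W) = 1*(2*W) = 2*W)
U(420) + 371015 = 2*420 + 371015 = 840 + 371015 = 371855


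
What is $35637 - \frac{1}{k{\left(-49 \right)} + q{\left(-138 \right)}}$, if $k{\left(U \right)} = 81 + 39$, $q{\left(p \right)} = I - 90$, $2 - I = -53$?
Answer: $\frac{3029144}{85} \approx 35637.0$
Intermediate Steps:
$I = 55$ ($I = 2 - -53 = 2 + 53 = 55$)
$q{\left(p \right)} = -35$ ($q{\left(p \right)} = 55 - 90 = -35$)
$k{\left(U \right)} = 120$
$35637 - \frac{1}{k{\left(-49 \right)} + q{\left(-138 \right)}} = 35637 - \frac{1}{120 - 35} = 35637 - \frac{1}{85} = \frac{3029144}{85}$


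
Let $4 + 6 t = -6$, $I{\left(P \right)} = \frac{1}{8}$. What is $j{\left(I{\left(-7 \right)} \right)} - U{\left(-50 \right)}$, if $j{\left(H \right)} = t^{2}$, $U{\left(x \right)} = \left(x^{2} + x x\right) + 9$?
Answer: $- \frac{45056}{9} \approx -5006.2$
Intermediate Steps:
$I{\left(P \right)} = \frac{1}{8}$
$t = - \frac{5}{3}$ ($t = - \frac{2}{3} + \frac{1}{6} \left(-6\right) = - \frac{2}{3} - 1 = - \frac{5}{3} \approx -1.6667$)
$U{\left(x \right)} = 9 + 2 x^{2}$ ($U{\left(x \right)} = \left(x^{2} + x^{2}\right) + 9 = 2 x^{2} + 9 = 9 + 2 x^{2}$)
$j{\left(H \right)} = \frac{25}{9}$ ($j{\left(H \right)} = \left(- \frac{5}{3}\right)^{2} = \frac{25}{9}$)
$j{\left(I{\left(-7 \right)} \right)} - U{\left(-50 \right)} = \frac{25}{9} - \left(9 + 2 \left(-50\right)^{2}\right) = \frac{25}{9} - \left(9 + 2 \cdot 2500\right) = \frac{25}{9} - \left(9 + 5000\right) = \frac{25}{9} - 5009 = - \frac{45056}{9}$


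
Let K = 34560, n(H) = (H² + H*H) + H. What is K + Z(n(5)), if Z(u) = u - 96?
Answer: 34519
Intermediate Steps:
n(H) = H + 2*H² (n(H) = (H² + H²) + H = 2*H² + H = H + 2*H²)
Z(u) = -96 + u
K + Z(n(5)) = 34560 + (-96 + 5*(1 + 2*5)) = 34560 + (-96 + 5*(1 + 10)) = 34560 + (-96 + 5*11) = 34560 + (-96 + 55) = 34560 - 41 = 34519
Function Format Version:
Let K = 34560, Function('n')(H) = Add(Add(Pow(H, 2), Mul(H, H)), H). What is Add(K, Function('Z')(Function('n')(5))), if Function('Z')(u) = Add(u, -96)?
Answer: 34519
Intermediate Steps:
Function('n')(H) = Add(H, Mul(2, Pow(H, 2))) (Function('n')(H) = Add(Add(Pow(H, 2), Pow(H, 2)), H) = Add(Mul(2, Pow(H, 2)), H) = Add(H, Mul(2, Pow(H, 2))))
Function('Z')(u) = Add(-96, u)
Add(K, Function('Z')(Function('n')(5))) = Add(34560, Add(-96, Mul(5, Add(1, Mul(2, 5))))) = Add(34560, Add(-96, Mul(5, Add(1, 10)))) = Add(34560, Add(-96, Mul(5, 11))) = Add(34560, Add(-96, 55)) = Add(34560, -41) = 34519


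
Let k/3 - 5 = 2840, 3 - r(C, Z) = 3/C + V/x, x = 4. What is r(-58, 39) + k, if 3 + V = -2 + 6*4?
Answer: 989863/116 ≈ 8533.3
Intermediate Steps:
V = 19 (V = -3 + (-2 + 6*4) = -3 + (-2 + 24) = -3 + 22 = 19)
r(C, Z) = -7/4 - 3/C (r(C, Z) = 3 - (3/C + 19/4) = 3 - (19/4 + 3/C) = 3 + (-19/4 - 3/C) = -7/4 - 3/C)
k = 8535 (k = 15 + 3*2840 = 15 + 8520 = 8535)
r(-58, 39) + k = (-7/4 - 3/(-58)) + 8535 = (-7/4 - 3*(-1/58)) + 8535 = (-7/4 + 3/58) + 8535 = -197/116 + 8535 = 989863/116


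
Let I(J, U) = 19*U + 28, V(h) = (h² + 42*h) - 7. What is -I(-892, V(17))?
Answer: -18952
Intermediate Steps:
V(h) = -7 + h² + 42*h
I(J, U) = 28 + 19*U
-I(-892, V(17)) = -(28 + 19*(-7 + 17² + 42*17)) = -(28 + 19*(-7 + 289 + 714)) = -(28 + 19*996) = -(28 + 18924) = -1*18952 = -18952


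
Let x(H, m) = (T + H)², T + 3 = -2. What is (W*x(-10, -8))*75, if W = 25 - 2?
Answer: 388125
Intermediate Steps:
T = -5 (T = -3 - 2 = -5)
x(H, m) = (-5 + H)²
W = 23
(W*x(-10, -8))*75 = (23*(-5 - 10)²)*75 = (23*(-15)²)*75 = (23*225)*75 = 5175*75 = 388125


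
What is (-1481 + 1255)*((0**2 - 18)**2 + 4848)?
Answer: -1168872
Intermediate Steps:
(-1481 + 1255)*((0**2 - 18)**2 + 4848) = -226*((0 - 18)**2 + 4848) = -226*((-18)**2 + 4848) = -226*(324 + 4848) = -226*5172 = -1168872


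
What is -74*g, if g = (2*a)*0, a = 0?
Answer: 0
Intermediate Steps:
g = 0 (g = (2*0)*0 = 0*0 = 0)
-74*g = -74*0 = 0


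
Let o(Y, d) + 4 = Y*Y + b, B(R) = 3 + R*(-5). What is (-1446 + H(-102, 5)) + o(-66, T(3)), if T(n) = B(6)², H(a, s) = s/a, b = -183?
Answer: 277741/102 ≈ 2722.9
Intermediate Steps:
B(R) = 3 - 5*R
T(n) = 729 (T(n) = (3 - 5*6)² = (3 - 30)² = (-27)² = 729)
o(Y, d) = -187 + Y² (o(Y, d) = -4 + (Y*Y - 183) = -4 + (Y² - 183) = -4 + (-183 + Y²) = -187 + Y²)
(-1446 + H(-102, 5)) + o(-66, T(3)) = (-1446 + 5/(-102)) + (-187 + (-66)²) = (-1446 + 5*(-1/102)) + (-187 + 4356) = (-1446 - 5/102) + 4169 = -147497/102 + 4169 = 277741/102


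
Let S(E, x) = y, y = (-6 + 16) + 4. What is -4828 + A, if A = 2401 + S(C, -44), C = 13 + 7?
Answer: -2413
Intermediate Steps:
C = 20
y = 14 (y = 10 + 4 = 14)
S(E, x) = 14
A = 2415 (A = 2401 + 14 = 2415)
-4828 + A = -4828 + 2415 = -2413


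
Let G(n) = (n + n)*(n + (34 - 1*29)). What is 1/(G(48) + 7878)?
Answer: 1/12966 ≈ 7.7125e-5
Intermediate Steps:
G(n) = 2*n*(5 + n) (G(n) = (2*n)*(n + (34 - 29)) = (2*n)*(n + 5) = (2*n)*(5 + n) = 2*n*(5 + n))
1/(G(48) + 7878) = 1/(2*48*(5 + 48) + 7878) = 1/(2*48*53 + 7878) = 1/(5088 + 7878) = 1/12966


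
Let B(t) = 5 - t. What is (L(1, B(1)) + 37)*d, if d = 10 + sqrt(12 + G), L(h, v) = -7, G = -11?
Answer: 330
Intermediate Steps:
d = 11 (d = 10 + sqrt(12 - 11) = 10 + sqrt(1) = 10 + 1 = 11)
(L(1, B(1)) + 37)*d = (-7 + 37)*11 = 30*11 = 330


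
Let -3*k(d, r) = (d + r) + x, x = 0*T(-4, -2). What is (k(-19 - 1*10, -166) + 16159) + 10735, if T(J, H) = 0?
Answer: 26959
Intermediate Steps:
x = 0 (x = 0*0 = 0)
k(d, r) = -d/3 - r/3 (k(d, r) = -((d + r) + 0)/3 = -(d + r)/3 = -d/3 - r/3)
(k(-19 - 1*10, -166) + 16159) + 10735 = ((-(-19 - 1*10)/3 - ⅓*(-166)) + 16159) + 10735 = ((-(-19 - 10)/3 + 166/3) + 16159) + 10735 = ((-⅓*(-29) + 166/3) + 16159) + 10735 = ((29/3 + 166/3) + 16159) + 10735 = (65 + 16159) + 10735 = 16224 + 10735 = 26959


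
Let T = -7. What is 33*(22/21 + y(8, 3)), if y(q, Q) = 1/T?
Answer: 209/7 ≈ 29.857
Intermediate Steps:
y(q, Q) = -1/7 (y(q, Q) = 1/(-7) = -1/7)
33*(22/21 + y(8, 3)) = 33*(22/21 - 1/7) = 33*(19/21) = 209/7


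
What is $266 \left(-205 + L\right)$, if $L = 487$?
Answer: $75012$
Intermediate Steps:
$266 \left(-205 + L\right) = 266 \left(-205 + 487\right) = 266 \cdot 282 = 75012$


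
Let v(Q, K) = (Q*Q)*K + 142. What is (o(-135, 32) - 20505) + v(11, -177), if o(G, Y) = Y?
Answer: -41748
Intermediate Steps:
v(Q, K) = 142 + K*Q² (v(Q, K) = Q²*K + 142 = K*Q² + 142 = 142 + K*Q²)
(o(-135, 32) - 20505) + v(11, -177) = (32 - 20505) + (142 - 177*11²) = -20473 + (142 - 177*121) = -20473 + (142 - 21417) = -20473 - 21275 = -41748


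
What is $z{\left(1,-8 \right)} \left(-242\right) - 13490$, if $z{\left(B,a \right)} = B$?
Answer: $-13732$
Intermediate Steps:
$z{\left(1,-8 \right)} \left(-242\right) - 13490 = 1 \left(-242\right) - 13490 = -242 - 13490 = -13732$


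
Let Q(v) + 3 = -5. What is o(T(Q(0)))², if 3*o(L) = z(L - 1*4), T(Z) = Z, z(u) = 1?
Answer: ⅑ ≈ 0.11111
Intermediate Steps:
Q(v) = -8 (Q(v) = -3 - 5 = -8)
o(L) = ⅓ (o(L) = (⅓)*1 = ⅓)
o(T(Q(0)))² = (⅓)² = ⅑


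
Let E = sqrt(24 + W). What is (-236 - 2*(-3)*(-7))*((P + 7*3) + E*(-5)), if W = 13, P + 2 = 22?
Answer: -11398 + 1390*sqrt(37) ≈ -2943.0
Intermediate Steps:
P = 20 (P = -2 + 22 = 20)
E = sqrt(37) (E = sqrt(24 + 13) = sqrt(37) ≈ 6.0828)
(-236 - 2*(-3)*(-7))*((P + 7*3) + E*(-5)) = (-236 - 2*(-3)*(-7))*((20 + 7*3) + sqrt(37)*(-5)) = (-236 + 6*(-7))*((20 + 21) - 5*sqrt(37)) = (-236 - 42)*(41 - 5*sqrt(37)) = -278*(41 - 5*sqrt(37)) = -11398 + 1390*sqrt(37)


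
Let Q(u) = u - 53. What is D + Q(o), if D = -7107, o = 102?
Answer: -7058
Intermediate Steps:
Q(u) = -53 + u
D + Q(o) = -7107 + (-53 + 102) = -7107 + 49 = -7058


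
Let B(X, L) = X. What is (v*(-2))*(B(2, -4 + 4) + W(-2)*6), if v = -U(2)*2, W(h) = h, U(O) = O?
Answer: -80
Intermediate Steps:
v = -4 (v = -1*2*2 = -2*2 = -4)
(v*(-2))*(B(2, -4 + 4) + W(-2)*6) = (-4*(-2))*(2 - 2*6) = 8*(2 - 12) = 8*(-10) = -80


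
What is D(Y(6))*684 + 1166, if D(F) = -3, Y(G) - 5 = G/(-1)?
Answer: -886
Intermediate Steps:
Y(G) = 5 - G (Y(G) = 5 + G/(-1) = 5 + G*(-1) = 5 - G)
D(Y(6))*684 + 1166 = -3*684 + 1166 = -2052 + 1166 = -886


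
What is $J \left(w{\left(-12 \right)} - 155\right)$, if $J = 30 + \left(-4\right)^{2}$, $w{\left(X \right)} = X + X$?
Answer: $-8234$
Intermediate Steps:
$w{\left(X \right)} = 2 X$
$J = 46$ ($J = 30 + 16 = 46$)
$J \left(w{\left(-12 \right)} - 155\right) = 46 \left(2 \left(-12\right) - 155\right) = 46 \left(-24 - 155\right) = 46 \left(-179\right) = -8234$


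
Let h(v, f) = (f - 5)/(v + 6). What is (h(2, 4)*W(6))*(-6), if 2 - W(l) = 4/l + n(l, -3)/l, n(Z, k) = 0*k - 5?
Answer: 13/8 ≈ 1.6250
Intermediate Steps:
n(Z, k) = -5 (n(Z, k) = 0 - 5 = -5)
h(v, f) = (-5 + f)/(6 + v)
W(l) = 2 + 1/l (W(l) = 2 - (4/l - 5/l) = 2 - (-1)/l = 2 + 1/l)
(h(2, 4)*W(6))*(-6) = (((-5 + 4)/(6 + 2))*(2 + 1/6))*(-6) = ((-1/8)*(2 + ⅙))*(-6) = (((⅛)*(-1))*(13/6))*(-6) = -⅛*13/6*(-6) = -13/48*(-6) = 13/8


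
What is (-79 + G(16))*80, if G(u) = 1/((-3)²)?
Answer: -56800/9 ≈ -6311.1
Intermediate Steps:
G(u) = ⅑ (G(u) = 1/9 = ⅑)
(-79 + G(16))*80 = (-79 + ⅑)*80 = -710/9*80 = -56800/9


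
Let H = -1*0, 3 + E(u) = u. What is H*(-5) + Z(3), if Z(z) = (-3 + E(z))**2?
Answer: 9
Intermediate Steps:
E(u) = -3 + u
H = 0
Z(z) = (-6 + z)**2 (Z(z) = (-3 + (-3 + z))**2 = (-6 + z)**2)
H*(-5) + Z(3) = 0*(-5) + (-6 + 3)**2 = 0 + (-3)**2 = 0 + 9 = 9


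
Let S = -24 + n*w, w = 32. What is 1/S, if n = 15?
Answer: 1/456 ≈ 0.0021930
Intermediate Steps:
S = 456 (S = -24 + 15*32 = -24 + 480 = 456)
1/S = 1/456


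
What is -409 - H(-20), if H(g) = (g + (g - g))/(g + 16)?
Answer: -414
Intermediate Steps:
H(g) = g/(16 + g) (H(g) = (g + 0)/(16 + g) = g/(16 + g))
-409 - H(-20) = -409 - (-20)/(16 - 20) = -409 - (-20)/(-4) = -409 - (-20)*(-1)/4 = -409 - 1*5 = -409 - 5 = -414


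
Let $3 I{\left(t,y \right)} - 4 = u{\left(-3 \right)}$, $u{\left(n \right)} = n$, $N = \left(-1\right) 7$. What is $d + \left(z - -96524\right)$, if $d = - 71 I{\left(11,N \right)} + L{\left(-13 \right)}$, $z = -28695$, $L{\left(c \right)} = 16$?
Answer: $\frac{203464}{3} \approx 67821.0$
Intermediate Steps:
$N = -7$
$I{\left(t,y \right)} = \frac{1}{3}$ ($I{\left(t,y \right)} = \frac{4}{3} + \frac{1}{3} \left(-3\right) = \frac{4}{3} - 1 = \frac{1}{3}$)
$d = - \frac{23}{3}$ ($d = \left(-71\right) \frac{1}{3} + 16 = - \frac{71}{3} + 16 = - \frac{23}{3} \approx -7.6667$)
$d + \left(z - -96524\right) = - \frac{23}{3} - -67829 = - \frac{23}{3} + \left(-28695 + 96524\right) = - \frac{23}{3} + 67829 = \frac{203464}{3}$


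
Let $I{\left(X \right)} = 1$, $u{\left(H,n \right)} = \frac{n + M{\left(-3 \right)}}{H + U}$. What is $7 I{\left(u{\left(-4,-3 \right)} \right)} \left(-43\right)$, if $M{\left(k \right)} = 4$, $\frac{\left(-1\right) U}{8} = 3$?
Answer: $-301$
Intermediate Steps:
$U = -24$ ($U = \left(-8\right) 3 = -24$)
$u{\left(H,n \right)} = \frac{4 + n}{-24 + H}$ ($u{\left(H,n \right)} = \frac{n + 4}{H - 24} = \frac{4 + n}{-24 + H}$)
$7 I{\left(u{\left(-4,-3 \right)} \right)} \left(-43\right) = 7 \cdot 1 \left(-43\right) = 7 \left(-43\right) = -301$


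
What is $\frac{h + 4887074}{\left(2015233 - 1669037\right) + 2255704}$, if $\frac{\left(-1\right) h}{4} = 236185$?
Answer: $\frac{1971167}{1300950} \approx 1.5152$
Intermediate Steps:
$h = -944740$ ($h = \left(-4\right) 236185 = -944740$)
$\frac{h + 4887074}{\left(2015233 - 1669037\right) + 2255704} = \frac{-944740 + 4887074}{\left(2015233 - 1669037\right) + 2255704} = \frac{3942334}{346196 + 2255704} = \frac{3942334}{2601900} = 3942334 \cdot \frac{1}{2601900} = \frac{1971167}{1300950}$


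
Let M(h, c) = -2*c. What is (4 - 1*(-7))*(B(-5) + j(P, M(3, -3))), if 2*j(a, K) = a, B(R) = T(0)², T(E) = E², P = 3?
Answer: 33/2 ≈ 16.500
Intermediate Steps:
B(R) = 0 (B(R) = (0²)² = 0² = 0)
j(a, K) = a/2
(4 - 1*(-7))*(B(-5) + j(P, M(3, -3))) = (4 - 1*(-7))*(0 + (½)*3) = (4 + 7)*(0 + 3/2) = 11*(3/2) = 33/2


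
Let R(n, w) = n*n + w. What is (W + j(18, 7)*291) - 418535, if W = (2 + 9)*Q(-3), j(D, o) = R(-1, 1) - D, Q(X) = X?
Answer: -423224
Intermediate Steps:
R(n, w) = w + n**2 (R(n, w) = n**2 + w = w + n**2)
j(D, o) = 2 - D (j(D, o) = (1 + (-1)**2) - D = (1 + 1) - D = 2 - D)
W = -33 (W = (2 + 9)*(-3) = 11*(-3) = -33)
(W + j(18, 7)*291) - 418535 = (-33 + (2 - 1*18)*291) - 418535 = (-33 + (2 - 18)*291) - 418535 = (-33 - 16*291) - 418535 = (-33 - 4656) - 418535 = -4689 - 418535 = -423224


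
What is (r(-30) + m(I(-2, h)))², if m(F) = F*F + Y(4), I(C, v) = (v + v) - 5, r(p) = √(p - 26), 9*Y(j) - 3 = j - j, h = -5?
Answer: 456472/9 + 2704*I*√14/3 ≈ 50719.0 + 3372.5*I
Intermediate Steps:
Y(j) = ⅓ (Y(j) = ⅓ + (j - j)/9 = ⅓ + (⅑)*0 = ⅓ + 0 = ⅓)
r(p) = √(-26 + p)
I(C, v) = -5 + 2*v (I(C, v) = 2*v - 5 = -5 + 2*v)
m(F) = ⅓ + F² (m(F) = F*F + ⅓ = F² + ⅓ = ⅓ + F²)
(r(-30) + m(I(-2, h)))² = (√(-26 - 30) + (⅓ + (-5 + 2*(-5))²))² = (√(-56) + (⅓ + (-5 - 10)²))² = (2*I*√14 + (⅓ + (-15)²))² = (2*I*√14 + (⅓ + 225))² = (2*I*√14 + 676/3)² = (676/3 + 2*I*√14)²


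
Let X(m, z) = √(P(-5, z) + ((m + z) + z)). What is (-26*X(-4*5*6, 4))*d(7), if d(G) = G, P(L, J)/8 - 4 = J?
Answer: -728*I*√3 ≈ -1260.9*I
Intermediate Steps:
P(L, J) = 32 + 8*J
X(m, z) = √(32 + m + 10*z) (X(m, z) = √((32 + 8*z) + ((m + z) + z)) = √((32 + 8*z) + (m + 2*z)) = √(32 + m + 10*z))
(-26*X(-4*5*6, 4))*d(7) = -26*√(32 - 4*5*6 + 10*4)*7 = -26*√(32 - 20*6 + 40)*7 = -26*√(32 - 120 + 40)*7 = -104*I*√3*7 = -728*I*√3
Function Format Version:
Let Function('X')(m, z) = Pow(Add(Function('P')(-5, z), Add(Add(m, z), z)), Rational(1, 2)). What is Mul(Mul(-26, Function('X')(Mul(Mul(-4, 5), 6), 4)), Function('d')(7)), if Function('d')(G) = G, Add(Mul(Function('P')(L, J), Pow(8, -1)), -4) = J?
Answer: Mul(-728, I, Pow(3, Rational(1, 2))) ≈ Mul(-1260.9, I)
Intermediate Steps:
Function('P')(L, J) = Add(32, Mul(8, J))
Function('X')(m, z) = Pow(Add(32, m, Mul(10, z)), Rational(1, 2)) (Function('X')(m, z) = Pow(Add(Add(32, Mul(8, z)), Add(Add(m, z), z)), Rational(1, 2)) = Pow(Add(Add(32, Mul(8, z)), Add(m, Mul(2, z))), Rational(1, 2)) = Pow(Add(32, m, Mul(10, z)), Rational(1, 2)))
Mul(Mul(-26, Function('X')(Mul(Mul(-4, 5), 6), 4)), Function('d')(7)) = Mul(Mul(-26, Pow(Add(32, Mul(Mul(-4, 5), 6), Mul(10, 4)), Rational(1, 2))), 7) = Mul(Mul(-26, Pow(Add(32, Mul(-20, 6), 40), Rational(1, 2))), 7) = Mul(Mul(-26, Pow(Add(32, -120, 40), Rational(1, 2))), 7) = Mul(Mul(-26, Pow(-48, Rational(1, 2))), 7) = Mul(Mul(-26, Mul(4, I, Pow(3, Rational(1, 2)))), 7) = Mul(Mul(-104, I, Pow(3, Rational(1, 2))), 7) = Mul(-728, I, Pow(3, Rational(1, 2)))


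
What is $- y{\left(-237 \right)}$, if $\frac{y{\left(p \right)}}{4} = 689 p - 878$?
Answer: $656684$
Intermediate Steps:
$y{\left(p \right)} = -3512 + 2756 p$ ($y{\left(p \right)} = 4 \left(689 p - 878\right) = 4 \left(-878 + 689 p\right) = -3512 + 2756 p$)
$- y{\left(-237 \right)} = - (-3512 + 2756 \left(-237\right)) = - (-3512 - 653172) = \left(-1\right) \left(-656684\right) = 656684$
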